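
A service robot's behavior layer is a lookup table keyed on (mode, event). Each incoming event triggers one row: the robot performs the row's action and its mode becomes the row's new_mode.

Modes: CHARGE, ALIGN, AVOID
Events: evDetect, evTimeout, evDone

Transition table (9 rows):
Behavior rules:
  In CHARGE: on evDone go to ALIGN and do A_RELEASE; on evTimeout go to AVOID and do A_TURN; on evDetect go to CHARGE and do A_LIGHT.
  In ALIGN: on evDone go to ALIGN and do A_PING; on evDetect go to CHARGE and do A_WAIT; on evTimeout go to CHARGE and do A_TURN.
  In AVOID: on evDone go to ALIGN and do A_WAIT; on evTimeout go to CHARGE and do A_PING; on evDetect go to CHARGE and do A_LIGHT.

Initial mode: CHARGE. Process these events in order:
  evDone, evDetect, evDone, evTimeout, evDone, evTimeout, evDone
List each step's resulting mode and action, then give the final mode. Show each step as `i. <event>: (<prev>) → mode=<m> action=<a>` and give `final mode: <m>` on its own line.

final mode: ALIGN

1. evDone: (CHARGE) → mode=ALIGN action=A_RELEASE
2. evDetect: (ALIGN) → mode=CHARGE action=A_WAIT
3. evDone: (CHARGE) → mode=ALIGN action=A_RELEASE
4. evTimeout: (ALIGN) → mode=CHARGE action=A_TURN
5. evDone: (CHARGE) → mode=ALIGN action=A_RELEASE
6. evTimeout: (ALIGN) → mode=CHARGE action=A_TURN
7. evDone: (CHARGE) → mode=ALIGN action=A_RELEASE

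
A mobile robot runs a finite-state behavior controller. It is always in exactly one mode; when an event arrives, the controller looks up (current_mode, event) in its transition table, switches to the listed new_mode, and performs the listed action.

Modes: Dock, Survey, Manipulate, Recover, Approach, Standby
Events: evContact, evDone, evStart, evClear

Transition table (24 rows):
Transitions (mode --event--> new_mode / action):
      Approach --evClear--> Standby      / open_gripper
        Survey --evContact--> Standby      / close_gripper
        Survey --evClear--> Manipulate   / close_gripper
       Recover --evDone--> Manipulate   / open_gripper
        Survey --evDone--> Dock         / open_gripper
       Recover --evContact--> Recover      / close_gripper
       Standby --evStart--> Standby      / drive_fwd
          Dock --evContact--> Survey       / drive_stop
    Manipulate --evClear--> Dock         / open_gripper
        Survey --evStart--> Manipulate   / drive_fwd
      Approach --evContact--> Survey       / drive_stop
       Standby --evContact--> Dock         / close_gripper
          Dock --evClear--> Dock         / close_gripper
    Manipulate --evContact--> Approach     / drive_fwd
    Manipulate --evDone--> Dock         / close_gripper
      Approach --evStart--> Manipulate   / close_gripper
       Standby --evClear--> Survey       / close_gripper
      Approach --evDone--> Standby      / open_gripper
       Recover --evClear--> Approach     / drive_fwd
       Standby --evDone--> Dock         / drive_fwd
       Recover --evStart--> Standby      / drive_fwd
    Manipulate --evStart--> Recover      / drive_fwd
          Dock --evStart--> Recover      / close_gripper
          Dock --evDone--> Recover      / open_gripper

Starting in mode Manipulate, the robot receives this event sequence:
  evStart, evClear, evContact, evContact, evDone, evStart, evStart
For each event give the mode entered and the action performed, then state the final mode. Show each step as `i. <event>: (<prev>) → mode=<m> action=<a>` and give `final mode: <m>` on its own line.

final mode: Standby

1. evStart: (Manipulate) → mode=Recover action=drive_fwd
2. evClear: (Recover) → mode=Approach action=drive_fwd
3. evContact: (Approach) → mode=Survey action=drive_stop
4. evContact: (Survey) → mode=Standby action=close_gripper
5. evDone: (Standby) → mode=Dock action=drive_fwd
6. evStart: (Dock) → mode=Recover action=close_gripper
7. evStart: (Recover) → mode=Standby action=drive_fwd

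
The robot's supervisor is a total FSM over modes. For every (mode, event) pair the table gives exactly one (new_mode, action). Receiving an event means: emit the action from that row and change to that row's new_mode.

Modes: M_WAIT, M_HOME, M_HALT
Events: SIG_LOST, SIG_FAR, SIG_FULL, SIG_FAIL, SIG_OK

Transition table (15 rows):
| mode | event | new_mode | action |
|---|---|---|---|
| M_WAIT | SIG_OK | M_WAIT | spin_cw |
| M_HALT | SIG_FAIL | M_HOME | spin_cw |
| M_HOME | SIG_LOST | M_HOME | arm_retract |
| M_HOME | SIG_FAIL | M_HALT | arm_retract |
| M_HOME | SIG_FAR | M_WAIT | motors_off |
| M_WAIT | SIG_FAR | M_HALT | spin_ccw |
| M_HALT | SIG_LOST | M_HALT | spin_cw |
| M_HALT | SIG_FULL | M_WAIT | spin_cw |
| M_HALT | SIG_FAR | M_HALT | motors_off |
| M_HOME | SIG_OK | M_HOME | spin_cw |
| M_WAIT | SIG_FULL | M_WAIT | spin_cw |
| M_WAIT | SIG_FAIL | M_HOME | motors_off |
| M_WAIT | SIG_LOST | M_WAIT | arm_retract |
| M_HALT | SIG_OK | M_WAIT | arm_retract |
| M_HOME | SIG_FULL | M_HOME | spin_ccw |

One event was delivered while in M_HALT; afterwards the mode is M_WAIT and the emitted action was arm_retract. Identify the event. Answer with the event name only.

try SIG_LOST: (M_HALT, SIG_LOST) → (M_HALT, spin_cw)
try SIG_FAR: (M_HALT, SIG_FAR) → (M_HALT, motors_off)
try SIG_FULL: (M_HALT, SIG_FULL) → (M_WAIT, spin_cw)
try SIG_FAIL: (M_HALT, SIG_FAIL) → (M_HOME, spin_cw)
try SIG_OK: (M_HALT, SIG_OK) → (M_WAIT, arm_retract)  ← matches

SIG_OK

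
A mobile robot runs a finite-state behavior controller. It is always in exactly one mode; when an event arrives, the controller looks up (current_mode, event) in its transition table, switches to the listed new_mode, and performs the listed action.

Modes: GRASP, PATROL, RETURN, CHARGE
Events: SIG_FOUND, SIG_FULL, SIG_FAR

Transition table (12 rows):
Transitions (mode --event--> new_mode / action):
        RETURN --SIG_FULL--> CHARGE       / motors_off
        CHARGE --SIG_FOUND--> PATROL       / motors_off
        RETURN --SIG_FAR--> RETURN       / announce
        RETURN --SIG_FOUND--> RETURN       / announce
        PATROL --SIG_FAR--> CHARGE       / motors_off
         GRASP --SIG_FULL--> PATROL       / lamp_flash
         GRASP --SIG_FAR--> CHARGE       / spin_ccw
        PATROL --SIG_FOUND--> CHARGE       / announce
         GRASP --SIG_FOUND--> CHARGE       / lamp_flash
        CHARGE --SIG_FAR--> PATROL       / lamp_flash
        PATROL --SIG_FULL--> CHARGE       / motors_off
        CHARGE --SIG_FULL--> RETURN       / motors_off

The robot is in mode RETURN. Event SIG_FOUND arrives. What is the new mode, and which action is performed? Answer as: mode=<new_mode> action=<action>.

current mode = RETURN; filter table to that mode:
  (RETURN, SIG_FULL) → (CHARGE, motors_off)
  (RETURN, SIG_FAR) → (RETURN, announce)
  (RETURN, SIG_FOUND) → (RETURN, announce)  ← event matches
event = SIG_FOUND selects (RETURN, announce)

mode=RETURN action=announce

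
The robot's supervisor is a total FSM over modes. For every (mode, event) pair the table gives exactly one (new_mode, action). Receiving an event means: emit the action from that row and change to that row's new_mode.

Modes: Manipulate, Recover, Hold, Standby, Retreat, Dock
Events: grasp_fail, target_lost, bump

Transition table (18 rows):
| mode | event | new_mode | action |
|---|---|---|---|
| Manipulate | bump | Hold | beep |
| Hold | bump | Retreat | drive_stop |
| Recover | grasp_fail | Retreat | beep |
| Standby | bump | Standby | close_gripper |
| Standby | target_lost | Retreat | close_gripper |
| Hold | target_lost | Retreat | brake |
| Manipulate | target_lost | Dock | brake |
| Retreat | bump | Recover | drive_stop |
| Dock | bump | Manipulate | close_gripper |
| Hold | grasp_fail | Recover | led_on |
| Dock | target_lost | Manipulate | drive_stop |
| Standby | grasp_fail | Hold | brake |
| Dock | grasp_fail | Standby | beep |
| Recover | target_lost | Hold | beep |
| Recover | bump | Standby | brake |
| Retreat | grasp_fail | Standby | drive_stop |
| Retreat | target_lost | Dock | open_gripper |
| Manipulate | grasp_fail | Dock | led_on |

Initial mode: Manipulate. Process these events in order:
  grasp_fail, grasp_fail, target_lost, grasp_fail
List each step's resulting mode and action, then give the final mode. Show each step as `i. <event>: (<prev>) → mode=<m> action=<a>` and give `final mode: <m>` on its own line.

final mode: Standby

1. grasp_fail: (Manipulate) → mode=Dock action=led_on
2. grasp_fail: (Dock) → mode=Standby action=beep
3. target_lost: (Standby) → mode=Retreat action=close_gripper
4. grasp_fail: (Retreat) → mode=Standby action=drive_stop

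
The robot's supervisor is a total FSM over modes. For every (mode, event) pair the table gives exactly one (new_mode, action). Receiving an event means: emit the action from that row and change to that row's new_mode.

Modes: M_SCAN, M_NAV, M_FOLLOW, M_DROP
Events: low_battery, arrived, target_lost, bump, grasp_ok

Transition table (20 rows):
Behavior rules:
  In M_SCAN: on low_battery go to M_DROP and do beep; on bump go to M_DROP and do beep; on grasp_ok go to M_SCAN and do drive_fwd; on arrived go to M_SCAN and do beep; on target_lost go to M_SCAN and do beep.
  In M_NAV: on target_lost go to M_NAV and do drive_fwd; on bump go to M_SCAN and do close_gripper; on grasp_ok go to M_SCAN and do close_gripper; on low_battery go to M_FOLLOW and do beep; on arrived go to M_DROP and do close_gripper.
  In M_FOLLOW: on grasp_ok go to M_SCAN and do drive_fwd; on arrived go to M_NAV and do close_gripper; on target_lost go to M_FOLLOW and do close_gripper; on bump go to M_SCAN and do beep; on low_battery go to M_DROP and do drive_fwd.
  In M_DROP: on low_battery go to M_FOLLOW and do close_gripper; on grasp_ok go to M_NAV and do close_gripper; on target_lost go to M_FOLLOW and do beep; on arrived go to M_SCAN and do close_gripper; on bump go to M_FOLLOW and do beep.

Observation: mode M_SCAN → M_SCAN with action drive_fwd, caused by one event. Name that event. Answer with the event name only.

grasp_ok

try low_battery: (M_SCAN, low_battery) → (M_DROP, beep)
try arrived: (M_SCAN, arrived) → (M_SCAN, beep)
try target_lost: (M_SCAN, target_lost) → (M_SCAN, beep)
try bump: (M_SCAN, bump) → (M_DROP, beep)
try grasp_ok: (M_SCAN, grasp_ok) → (M_SCAN, drive_fwd)  ← matches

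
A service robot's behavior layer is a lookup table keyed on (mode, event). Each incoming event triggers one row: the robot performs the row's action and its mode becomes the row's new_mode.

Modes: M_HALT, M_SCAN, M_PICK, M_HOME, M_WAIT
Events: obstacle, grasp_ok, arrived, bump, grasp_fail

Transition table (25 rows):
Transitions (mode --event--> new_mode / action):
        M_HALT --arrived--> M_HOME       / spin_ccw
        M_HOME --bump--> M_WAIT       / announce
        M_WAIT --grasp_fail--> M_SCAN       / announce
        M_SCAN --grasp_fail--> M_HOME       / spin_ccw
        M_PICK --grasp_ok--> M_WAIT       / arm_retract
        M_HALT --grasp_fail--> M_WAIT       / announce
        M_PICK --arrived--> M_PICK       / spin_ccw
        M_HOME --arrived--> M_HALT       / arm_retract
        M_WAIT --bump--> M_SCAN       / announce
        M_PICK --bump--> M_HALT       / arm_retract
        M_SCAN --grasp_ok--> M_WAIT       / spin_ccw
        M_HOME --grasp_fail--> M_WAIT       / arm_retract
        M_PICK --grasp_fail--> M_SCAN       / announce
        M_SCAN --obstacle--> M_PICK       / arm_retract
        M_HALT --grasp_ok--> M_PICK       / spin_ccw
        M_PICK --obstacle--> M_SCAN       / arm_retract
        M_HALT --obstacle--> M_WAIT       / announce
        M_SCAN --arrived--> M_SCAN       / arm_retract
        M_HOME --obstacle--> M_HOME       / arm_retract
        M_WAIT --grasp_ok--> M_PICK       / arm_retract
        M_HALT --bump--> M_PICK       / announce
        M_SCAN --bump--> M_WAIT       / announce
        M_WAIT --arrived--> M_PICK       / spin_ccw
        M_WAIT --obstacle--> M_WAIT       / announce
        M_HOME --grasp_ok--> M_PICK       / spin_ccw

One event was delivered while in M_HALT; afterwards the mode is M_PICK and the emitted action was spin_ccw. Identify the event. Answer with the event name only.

try obstacle: (M_HALT, obstacle) → (M_WAIT, announce)
try grasp_ok: (M_HALT, grasp_ok) → (M_PICK, spin_ccw)  ← matches
try arrived: (M_HALT, arrived) → (M_HOME, spin_ccw)
try bump: (M_HALT, bump) → (M_PICK, announce)
try grasp_fail: (M_HALT, grasp_fail) → (M_WAIT, announce)

grasp_ok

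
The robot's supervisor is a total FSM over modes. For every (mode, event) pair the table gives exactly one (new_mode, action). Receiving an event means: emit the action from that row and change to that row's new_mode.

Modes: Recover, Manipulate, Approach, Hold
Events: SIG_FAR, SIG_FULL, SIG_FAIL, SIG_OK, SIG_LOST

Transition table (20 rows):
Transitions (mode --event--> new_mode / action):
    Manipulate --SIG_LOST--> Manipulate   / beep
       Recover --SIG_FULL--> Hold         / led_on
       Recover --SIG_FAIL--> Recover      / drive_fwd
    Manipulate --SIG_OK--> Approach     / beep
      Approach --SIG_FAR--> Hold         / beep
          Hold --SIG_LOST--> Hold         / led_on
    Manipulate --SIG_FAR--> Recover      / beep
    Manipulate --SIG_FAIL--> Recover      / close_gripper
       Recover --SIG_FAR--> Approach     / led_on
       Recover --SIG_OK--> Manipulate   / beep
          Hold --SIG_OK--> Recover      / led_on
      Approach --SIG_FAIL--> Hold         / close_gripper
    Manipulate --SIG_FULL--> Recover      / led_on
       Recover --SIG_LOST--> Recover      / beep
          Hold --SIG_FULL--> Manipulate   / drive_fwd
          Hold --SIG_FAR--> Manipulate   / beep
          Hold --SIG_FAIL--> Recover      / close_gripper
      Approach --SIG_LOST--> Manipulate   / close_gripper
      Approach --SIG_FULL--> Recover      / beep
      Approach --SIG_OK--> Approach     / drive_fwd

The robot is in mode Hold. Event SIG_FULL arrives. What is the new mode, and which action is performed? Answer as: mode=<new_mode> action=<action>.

current mode = Hold; filter table to that mode:
  (Hold, SIG_LOST) → (Hold, led_on)
  (Hold, SIG_OK) → (Recover, led_on)
  (Hold, SIG_FULL) → (Manipulate, drive_fwd)  ← event matches
  (Hold, SIG_FAR) → (Manipulate, beep)
  (Hold, SIG_FAIL) → (Recover, close_gripper)
event = SIG_FULL selects (Manipulate, drive_fwd)

mode=Manipulate action=drive_fwd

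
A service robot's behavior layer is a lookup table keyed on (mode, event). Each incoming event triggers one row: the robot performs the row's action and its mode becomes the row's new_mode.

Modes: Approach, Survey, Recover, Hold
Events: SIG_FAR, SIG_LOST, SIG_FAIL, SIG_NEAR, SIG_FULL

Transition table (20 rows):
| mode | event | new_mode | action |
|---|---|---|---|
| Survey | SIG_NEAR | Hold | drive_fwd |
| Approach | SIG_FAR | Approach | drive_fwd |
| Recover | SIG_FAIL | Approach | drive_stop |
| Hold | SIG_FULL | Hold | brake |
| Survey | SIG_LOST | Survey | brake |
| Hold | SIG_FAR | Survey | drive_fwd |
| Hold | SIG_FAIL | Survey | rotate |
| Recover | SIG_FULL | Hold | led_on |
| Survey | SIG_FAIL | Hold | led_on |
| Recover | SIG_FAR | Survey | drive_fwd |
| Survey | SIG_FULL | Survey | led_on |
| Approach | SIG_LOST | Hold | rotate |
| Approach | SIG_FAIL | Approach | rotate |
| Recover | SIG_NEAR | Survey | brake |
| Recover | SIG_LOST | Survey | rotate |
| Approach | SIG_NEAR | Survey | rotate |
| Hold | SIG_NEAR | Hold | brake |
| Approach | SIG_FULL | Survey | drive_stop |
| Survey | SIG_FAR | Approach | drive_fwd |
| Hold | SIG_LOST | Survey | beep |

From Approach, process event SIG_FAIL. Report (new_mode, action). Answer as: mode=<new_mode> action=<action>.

mode=Approach action=rotate

current mode = Approach; filter table to that mode:
  (Approach, SIG_FAR) → (Approach, drive_fwd)
  (Approach, SIG_LOST) → (Hold, rotate)
  (Approach, SIG_FAIL) → (Approach, rotate)  ← event matches
  (Approach, SIG_NEAR) → (Survey, rotate)
  (Approach, SIG_FULL) → (Survey, drive_stop)
event = SIG_FAIL selects (Approach, rotate)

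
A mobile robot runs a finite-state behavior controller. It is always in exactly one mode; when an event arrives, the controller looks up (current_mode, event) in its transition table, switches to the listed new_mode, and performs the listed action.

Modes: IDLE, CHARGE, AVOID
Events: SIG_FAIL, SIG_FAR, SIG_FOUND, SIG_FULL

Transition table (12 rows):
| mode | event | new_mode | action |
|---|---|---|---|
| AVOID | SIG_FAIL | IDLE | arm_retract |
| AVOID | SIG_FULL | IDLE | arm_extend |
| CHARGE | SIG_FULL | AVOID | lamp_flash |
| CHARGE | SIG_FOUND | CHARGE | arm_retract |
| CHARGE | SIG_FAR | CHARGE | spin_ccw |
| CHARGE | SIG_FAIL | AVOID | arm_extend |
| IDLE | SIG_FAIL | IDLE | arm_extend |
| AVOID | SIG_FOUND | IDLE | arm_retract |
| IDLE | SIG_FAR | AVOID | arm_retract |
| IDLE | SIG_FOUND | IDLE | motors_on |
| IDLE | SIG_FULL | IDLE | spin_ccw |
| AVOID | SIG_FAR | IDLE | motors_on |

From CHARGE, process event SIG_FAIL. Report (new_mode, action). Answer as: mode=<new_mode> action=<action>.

mode=AVOID action=arm_extend

current mode = CHARGE; filter table to that mode:
  (CHARGE, SIG_FULL) → (AVOID, lamp_flash)
  (CHARGE, SIG_FOUND) → (CHARGE, arm_retract)
  (CHARGE, SIG_FAR) → (CHARGE, spin_ccw)
  (CHARGE, SIG_FAIL) → (AVOID, arm_extend)  ← event matches
event = SIG_FAIL selects (AVOID, arm_extend)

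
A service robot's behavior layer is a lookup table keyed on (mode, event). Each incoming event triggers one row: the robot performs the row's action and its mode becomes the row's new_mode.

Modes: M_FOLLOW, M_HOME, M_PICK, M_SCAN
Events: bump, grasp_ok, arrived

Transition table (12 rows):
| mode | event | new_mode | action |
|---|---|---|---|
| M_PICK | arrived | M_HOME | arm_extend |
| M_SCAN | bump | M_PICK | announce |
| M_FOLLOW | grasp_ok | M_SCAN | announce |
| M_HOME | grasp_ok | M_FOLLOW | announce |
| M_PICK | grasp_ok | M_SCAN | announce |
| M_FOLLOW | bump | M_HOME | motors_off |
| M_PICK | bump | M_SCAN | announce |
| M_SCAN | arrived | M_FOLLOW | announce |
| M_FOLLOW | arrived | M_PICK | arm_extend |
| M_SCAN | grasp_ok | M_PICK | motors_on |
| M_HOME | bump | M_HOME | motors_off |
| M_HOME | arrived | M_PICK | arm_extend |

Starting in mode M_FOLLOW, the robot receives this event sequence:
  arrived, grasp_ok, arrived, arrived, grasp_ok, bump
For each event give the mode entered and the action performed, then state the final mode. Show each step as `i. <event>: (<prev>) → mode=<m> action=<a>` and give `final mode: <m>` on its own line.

1. arrived: (M_FOLLOW) → mode=M_PICK action=arm_extend
2. grasp_ok: (M_PICK) → mode=M_SCAN action=announce
3. arrived: (M_SCAN) → mode=M_FOLLOW action=announce
4. arrived: (M_FOLLOW) → mode=M_PICK action=arm_extend
5. grasp_ok: (M_PICK) → mode=M_SCAN action=announce
6. bump: (M_SCAN) → mode=M_PICK action=announce

final mode: M_PICK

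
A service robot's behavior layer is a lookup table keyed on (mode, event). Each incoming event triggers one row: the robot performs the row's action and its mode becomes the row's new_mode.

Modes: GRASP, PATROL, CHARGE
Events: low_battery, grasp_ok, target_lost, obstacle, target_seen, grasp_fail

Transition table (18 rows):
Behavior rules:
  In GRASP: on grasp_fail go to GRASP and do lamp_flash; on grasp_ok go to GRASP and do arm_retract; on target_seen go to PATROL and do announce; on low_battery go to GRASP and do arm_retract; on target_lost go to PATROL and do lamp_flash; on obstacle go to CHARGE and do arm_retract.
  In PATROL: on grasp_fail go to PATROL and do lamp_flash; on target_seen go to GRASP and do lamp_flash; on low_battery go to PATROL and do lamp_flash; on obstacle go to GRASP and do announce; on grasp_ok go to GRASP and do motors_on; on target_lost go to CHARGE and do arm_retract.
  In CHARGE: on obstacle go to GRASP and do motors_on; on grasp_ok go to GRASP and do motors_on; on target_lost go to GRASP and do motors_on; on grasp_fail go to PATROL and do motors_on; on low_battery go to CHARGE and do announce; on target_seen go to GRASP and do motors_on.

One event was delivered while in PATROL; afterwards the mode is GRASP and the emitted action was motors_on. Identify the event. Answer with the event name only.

grasp_ok

try low_battery: (PATROL, low_battery) → (PATROL, lamp_flash)
try grasp_ok: (PATROL, grasp_ok) → (GRASP, motors_on)  ← matches
try target_lost: (PATROL, target_lost) → (CHARGE, arm_retract)
try obstacle: (PATROL, obstacle) → (GRASP, announce)
try target_seen: (PATROL, target_seen) → (GRASP, lamp_flash)
try grasp_fail: (PATROL, grasp_fail) → (PATROL, lamp_flash)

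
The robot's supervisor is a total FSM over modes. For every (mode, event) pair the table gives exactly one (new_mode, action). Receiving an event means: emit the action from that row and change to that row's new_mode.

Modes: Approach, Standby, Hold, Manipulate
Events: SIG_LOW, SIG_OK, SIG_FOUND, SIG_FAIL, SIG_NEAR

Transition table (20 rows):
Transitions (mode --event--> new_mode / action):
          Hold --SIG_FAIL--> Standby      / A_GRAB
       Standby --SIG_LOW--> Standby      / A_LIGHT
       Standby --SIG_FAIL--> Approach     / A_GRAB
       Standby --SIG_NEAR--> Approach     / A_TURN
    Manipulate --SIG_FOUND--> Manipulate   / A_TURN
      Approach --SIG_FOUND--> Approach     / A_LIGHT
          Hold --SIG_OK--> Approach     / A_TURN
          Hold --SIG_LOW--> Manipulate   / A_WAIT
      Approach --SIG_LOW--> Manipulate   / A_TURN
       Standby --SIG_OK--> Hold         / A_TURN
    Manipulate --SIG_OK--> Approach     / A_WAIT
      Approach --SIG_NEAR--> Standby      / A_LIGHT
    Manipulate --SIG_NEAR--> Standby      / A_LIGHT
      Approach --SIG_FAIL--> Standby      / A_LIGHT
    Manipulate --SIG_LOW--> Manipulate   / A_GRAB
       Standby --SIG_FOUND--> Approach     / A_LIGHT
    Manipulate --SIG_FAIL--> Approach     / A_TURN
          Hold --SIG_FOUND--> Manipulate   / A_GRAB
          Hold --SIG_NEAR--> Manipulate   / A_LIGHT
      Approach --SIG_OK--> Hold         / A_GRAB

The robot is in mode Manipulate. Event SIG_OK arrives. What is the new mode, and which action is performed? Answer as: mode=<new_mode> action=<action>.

current mode = Manipulate; filter table to that mode:
  (Manipulate, SIG_FOUND) → (Manipulate, A_TURN)
  (Manipulate, SIG_OK) → (Approach, A_WAIT)  ← event matches
  (Manipulate, SIG_NEAR) → (Standby, A_LIGHT)
  (Manipulate, SIG_LOW) → (Manipulate, A_GRAB)
  (Manipulate, SIG_FAIL) → (Approach, A_TURN)
event = SIG_OK selects (Approach, A_WAIT)

mode=Approach action=A_WAIT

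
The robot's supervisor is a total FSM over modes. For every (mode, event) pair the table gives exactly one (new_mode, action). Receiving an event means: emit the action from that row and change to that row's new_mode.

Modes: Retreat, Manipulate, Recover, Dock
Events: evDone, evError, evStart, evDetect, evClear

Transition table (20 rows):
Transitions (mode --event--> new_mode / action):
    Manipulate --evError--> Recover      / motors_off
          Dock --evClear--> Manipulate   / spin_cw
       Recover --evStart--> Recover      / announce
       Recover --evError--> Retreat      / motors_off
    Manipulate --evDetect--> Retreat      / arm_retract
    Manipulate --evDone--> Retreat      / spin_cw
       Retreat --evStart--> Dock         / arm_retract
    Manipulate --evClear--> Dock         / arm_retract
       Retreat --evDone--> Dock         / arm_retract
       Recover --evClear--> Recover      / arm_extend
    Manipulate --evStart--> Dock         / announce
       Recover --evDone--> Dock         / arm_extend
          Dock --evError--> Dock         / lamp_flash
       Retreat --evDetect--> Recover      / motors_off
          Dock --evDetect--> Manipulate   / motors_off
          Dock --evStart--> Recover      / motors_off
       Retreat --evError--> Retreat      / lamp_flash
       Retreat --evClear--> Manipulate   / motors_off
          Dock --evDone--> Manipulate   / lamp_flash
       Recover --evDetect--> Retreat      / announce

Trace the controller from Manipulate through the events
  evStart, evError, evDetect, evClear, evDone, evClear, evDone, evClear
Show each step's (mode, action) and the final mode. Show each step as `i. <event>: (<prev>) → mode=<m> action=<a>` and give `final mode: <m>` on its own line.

1. evStart: (Manipulate) → mode=Dock action=announce
2. evError: (Dock) → mode=Dock action=lamp_flash
3. evDetect: (Dock) → mode=Manipulate action=motors_off
4. evClear: (Manipulate) → mode=Dock action=arm_retract
5. evDone: (Dock) → mode=Manipulate action=lamp_flash
6. evClear: (Manipulate) → mode=Dock action=arm_retract
7. evDone: (Dock) → mode=Manipulate action=lamp_flash
8. evClear: (Manipulate) → mode=Dock action=arm_retract

final mode: Dock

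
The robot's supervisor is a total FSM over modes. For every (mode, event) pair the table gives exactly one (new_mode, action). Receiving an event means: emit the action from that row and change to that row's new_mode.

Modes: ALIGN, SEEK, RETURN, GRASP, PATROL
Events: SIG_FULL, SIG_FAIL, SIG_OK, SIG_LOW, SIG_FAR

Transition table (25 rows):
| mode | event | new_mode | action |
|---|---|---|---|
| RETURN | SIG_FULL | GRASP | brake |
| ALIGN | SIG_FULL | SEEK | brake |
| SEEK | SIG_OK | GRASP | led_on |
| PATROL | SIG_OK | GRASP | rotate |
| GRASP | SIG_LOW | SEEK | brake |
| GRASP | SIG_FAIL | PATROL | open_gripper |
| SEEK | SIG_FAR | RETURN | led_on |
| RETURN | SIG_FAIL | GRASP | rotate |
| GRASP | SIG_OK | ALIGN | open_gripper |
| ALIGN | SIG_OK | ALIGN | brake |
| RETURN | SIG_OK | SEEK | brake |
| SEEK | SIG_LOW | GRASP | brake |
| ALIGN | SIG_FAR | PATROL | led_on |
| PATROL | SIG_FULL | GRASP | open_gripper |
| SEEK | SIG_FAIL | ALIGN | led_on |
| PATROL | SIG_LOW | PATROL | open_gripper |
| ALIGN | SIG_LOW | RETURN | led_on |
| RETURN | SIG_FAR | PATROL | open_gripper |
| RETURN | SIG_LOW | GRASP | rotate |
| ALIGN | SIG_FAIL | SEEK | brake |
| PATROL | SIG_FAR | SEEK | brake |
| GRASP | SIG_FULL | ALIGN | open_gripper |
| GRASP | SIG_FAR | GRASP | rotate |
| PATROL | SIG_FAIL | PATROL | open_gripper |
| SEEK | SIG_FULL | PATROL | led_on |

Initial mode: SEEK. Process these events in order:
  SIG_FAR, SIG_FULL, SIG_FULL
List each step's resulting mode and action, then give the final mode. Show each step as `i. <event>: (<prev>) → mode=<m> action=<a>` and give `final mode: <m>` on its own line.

1. SIG_FAR: (SEEK) → mode=RETURN action=led_on
2. SIG_FULL: (RETURN) → mode=GRASP action=brake
3. SIG_FULL: (GRASP) → mode=ALIGN action=open_gripper

final mode: ALIGN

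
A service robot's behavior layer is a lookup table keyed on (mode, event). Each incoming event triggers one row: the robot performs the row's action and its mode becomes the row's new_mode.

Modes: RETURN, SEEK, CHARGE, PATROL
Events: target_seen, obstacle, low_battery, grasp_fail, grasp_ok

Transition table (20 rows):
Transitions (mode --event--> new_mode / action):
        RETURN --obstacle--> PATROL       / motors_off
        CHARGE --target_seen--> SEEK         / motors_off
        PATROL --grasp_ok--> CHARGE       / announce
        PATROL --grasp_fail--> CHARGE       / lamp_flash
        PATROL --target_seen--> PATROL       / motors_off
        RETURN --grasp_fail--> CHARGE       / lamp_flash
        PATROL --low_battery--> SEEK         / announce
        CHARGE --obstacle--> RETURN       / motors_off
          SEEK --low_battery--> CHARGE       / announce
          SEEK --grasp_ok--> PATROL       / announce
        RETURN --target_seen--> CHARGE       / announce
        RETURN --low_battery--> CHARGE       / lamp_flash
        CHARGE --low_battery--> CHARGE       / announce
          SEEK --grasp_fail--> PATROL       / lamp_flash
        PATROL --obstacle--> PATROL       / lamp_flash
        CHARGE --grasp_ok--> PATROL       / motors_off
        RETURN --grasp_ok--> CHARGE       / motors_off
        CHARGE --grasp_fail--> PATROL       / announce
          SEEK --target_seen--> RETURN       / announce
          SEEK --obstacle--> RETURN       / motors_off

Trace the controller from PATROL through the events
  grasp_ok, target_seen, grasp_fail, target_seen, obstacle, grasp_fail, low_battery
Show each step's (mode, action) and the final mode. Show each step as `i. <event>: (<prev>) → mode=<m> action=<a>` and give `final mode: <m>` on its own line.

final mode: CHARGE

1. grasp_ok: (PATROL) → mode=CHARGE action=announce
2. target_seen: (CHARGE) → mode=SEEK action=motors_off
3. grasp_fail: (SEEK) → mode=PATROL action=lamp_flash
4. target_seen: (PATROL) → mode=PATROL action=motors_off
5. obstacle: (PATROL) → mode=PATROL action=lamp_flash
6. grasp_fail: (PATROL) → mode=CHARGE action=lamp_flash
7. low_battery: (CHARGE) → mode=CHARGE action=announce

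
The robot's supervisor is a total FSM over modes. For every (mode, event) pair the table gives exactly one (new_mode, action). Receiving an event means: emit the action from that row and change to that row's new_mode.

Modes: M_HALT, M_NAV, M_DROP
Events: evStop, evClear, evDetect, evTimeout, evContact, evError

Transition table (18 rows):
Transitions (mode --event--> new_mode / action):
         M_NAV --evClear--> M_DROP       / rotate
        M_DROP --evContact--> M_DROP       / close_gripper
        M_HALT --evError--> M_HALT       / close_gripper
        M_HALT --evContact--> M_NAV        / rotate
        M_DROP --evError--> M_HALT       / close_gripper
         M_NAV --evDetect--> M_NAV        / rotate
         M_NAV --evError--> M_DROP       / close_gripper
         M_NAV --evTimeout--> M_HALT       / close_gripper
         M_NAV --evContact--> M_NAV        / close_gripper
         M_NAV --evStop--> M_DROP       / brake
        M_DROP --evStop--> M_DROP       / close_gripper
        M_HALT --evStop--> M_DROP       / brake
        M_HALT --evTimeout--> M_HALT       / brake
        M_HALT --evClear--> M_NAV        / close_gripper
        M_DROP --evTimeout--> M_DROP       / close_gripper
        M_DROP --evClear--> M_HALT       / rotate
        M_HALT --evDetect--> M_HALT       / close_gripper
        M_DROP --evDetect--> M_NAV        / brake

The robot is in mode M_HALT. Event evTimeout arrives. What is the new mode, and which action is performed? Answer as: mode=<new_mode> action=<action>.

current mode = M_HALT; filter table to that mode:
  (M_HALT, evError) → (M_HALT, close_gripper)
  (M_HALT, evContact) → (M_NAV, rotate)
  (M_HALT, evStop) → (M_DROP, brake)
  (M_HALT, evTimeout) → (M_HALT, brake)  ← event matches
  (M_HALT, evClear) → (M_NAV, close_gripper)
  (M_HALT, evDetect) → (M_HALT, close_gripper)
event = evTimeout selects (M_HALT, brake)

mode=M_HALT action=brake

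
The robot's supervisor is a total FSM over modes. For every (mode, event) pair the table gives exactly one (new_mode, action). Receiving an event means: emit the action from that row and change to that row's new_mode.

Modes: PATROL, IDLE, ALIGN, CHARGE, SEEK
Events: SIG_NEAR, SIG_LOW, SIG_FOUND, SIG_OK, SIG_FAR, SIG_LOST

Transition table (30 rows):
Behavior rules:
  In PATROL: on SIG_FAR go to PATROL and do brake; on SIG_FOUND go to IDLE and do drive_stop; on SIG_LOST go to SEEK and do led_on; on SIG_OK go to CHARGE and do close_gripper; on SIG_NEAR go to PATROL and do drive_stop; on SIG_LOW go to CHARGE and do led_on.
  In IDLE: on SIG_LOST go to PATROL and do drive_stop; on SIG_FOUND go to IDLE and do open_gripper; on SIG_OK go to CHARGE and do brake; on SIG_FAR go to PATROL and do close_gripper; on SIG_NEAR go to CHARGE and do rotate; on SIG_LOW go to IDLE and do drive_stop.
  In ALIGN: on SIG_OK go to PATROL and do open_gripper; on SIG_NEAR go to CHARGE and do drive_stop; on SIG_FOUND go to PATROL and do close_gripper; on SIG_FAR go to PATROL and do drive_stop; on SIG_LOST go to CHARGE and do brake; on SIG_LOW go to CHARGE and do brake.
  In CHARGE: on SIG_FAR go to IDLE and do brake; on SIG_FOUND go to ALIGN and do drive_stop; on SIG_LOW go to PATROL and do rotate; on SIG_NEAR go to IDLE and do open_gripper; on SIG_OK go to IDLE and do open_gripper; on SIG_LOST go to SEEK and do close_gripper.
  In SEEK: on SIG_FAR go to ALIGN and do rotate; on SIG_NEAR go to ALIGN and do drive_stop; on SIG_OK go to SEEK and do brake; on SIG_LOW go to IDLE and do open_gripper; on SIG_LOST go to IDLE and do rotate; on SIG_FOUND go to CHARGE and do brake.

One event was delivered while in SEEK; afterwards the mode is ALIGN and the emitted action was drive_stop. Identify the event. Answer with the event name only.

try SIG_NEAR: (SEEK, SIG_NEAR) → (ALIGN, drive_stop)  ← matches
try SIG_LOW: (SEEK, SIG_LOW) → (IDLE, open_gripper)
try SIG_FOUND: (SEEK, SIG_FOUND) → (CHARGE, brake)
try SIG_OK: (SEEK, SIG_OK) → (SEEK, brake)
try SIG_FAR: (SEEK, SIG_FAR) → (ALIGN, rotate)
try SIG_LOST: (SEEK, SIG_LOST) → (IDLE, rotate)

SIG_NEAR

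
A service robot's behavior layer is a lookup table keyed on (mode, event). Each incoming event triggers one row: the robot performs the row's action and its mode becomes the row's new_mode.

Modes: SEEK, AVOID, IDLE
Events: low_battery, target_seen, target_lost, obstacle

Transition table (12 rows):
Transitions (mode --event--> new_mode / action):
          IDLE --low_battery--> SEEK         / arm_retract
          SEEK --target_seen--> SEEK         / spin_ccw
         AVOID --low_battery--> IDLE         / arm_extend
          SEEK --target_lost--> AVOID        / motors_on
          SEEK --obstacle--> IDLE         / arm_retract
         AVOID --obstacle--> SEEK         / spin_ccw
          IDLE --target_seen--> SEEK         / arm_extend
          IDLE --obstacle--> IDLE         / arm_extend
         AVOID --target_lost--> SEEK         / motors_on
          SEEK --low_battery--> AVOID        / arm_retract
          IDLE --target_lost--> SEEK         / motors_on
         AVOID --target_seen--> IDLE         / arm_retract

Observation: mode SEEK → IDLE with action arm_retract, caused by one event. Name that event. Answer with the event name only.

try low_battery: (SEEK, low_battery) → (AVOID, arm_retract)
try target_seen: (SEEK, target_seen) → (SEEK, spin_ccw)
try target_lost: (SEEK, target_lost) → (AVOID, motors_on)
try obstacle: (SEEK, obstacle) → (IDLE, arm_retract)  ← matches

obstacle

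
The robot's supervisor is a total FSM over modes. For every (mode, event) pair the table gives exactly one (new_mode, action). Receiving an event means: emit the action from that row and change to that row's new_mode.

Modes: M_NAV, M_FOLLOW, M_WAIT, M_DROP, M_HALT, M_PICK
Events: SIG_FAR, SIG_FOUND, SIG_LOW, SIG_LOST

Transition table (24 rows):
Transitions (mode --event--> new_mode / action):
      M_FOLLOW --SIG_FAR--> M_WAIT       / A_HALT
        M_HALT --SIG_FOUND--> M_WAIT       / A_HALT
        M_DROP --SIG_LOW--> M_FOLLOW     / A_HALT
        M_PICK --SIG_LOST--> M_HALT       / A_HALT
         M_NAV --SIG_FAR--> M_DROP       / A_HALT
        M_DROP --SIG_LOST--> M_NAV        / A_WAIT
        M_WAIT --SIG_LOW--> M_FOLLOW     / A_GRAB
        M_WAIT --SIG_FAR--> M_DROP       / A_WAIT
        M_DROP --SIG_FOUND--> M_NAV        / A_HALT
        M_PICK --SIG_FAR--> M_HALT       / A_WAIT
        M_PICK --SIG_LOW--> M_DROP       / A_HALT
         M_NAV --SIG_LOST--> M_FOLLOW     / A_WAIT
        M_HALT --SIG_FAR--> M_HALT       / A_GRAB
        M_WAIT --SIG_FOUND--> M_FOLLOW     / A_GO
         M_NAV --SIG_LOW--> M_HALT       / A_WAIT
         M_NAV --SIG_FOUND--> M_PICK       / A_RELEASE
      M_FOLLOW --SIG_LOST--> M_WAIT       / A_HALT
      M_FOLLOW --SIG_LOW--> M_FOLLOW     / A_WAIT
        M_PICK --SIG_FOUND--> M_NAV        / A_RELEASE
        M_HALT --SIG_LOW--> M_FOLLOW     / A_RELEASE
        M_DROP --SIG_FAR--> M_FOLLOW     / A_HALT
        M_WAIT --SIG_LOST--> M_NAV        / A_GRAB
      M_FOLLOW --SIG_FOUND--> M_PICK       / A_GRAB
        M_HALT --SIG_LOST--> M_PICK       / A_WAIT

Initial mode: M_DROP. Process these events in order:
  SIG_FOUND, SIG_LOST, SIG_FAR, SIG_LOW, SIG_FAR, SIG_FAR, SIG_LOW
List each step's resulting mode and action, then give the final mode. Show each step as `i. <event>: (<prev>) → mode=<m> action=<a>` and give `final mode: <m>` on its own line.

final mode: M_FOLLOW

1. SIG_FOUND: (M_DROP) → mode=M_NAV action=A_HALT
2. SIG_LOST: (M_NAV) → mode=M_FOLLOW action=A_WAIT
3. SIG_FAR: (M_FOLLOW) → mode=M_WAIT action=A_HALT
4. SIG_LOW: (M_WAIT) → mode=M_FOLLOW action=A_GRAB
5. SIG_FAR: (M_FOLLOW) → mode=M_WAIT action=A_HALT
6. SIG_FAR: (M_WAIT) → mode=M_DROP action=A_WAIT
7. SIG_LOW: (M_DROP) → mode=M_FOLLOW action=A_HALT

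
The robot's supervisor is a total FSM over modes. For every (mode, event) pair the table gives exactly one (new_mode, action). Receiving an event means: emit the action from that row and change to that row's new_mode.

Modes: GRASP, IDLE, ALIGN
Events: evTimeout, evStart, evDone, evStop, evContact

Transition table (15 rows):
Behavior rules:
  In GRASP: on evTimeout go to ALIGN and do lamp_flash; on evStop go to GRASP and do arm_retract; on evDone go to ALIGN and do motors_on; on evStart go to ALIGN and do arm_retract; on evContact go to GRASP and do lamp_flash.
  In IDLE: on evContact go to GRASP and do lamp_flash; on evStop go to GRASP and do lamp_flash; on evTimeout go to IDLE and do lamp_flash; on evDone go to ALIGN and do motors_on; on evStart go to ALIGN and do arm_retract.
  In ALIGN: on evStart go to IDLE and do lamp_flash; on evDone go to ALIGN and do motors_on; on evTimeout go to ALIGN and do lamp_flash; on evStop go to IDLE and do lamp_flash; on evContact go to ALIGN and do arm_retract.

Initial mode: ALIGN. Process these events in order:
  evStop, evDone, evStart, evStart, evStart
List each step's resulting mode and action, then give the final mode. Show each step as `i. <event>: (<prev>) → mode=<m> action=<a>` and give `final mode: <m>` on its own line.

1. evStop: (ALIGN) → mode=IDLE action=lamp_flash
2. evDone: (IDLE) → mode=ALIGN action=motors_on
3. evStart: (ALIGN) → mode=IDLE action=lamp_flash
4. evStart: (IDLE) → mode=ALIGN action=arm_retract
5. evStart: (ALIGN) → mode=IDLE action=lamp_flash

final mode: IDLE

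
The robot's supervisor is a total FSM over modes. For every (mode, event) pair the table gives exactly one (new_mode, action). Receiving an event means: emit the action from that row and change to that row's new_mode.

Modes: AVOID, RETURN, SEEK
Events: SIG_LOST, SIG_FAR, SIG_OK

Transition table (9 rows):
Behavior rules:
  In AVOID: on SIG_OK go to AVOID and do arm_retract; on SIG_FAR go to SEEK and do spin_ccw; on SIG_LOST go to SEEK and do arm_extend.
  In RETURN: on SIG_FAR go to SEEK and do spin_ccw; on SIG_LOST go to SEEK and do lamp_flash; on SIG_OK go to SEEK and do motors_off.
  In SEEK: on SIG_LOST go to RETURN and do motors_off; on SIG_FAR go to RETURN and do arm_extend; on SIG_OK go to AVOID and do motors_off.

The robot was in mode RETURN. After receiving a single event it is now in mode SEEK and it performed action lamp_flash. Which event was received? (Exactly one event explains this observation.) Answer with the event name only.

try SIG_LOST: (RETURN, SIG_LOST) → (SEEK, lamp_flash)  ← matches
try SIG_FAR: (RETURN, SIG_FAR) → (SEEK, spin_ccw)
try SIG_OK: (RETURN, SIG_OK) → (SEEK, motors_off)

SIG_LOST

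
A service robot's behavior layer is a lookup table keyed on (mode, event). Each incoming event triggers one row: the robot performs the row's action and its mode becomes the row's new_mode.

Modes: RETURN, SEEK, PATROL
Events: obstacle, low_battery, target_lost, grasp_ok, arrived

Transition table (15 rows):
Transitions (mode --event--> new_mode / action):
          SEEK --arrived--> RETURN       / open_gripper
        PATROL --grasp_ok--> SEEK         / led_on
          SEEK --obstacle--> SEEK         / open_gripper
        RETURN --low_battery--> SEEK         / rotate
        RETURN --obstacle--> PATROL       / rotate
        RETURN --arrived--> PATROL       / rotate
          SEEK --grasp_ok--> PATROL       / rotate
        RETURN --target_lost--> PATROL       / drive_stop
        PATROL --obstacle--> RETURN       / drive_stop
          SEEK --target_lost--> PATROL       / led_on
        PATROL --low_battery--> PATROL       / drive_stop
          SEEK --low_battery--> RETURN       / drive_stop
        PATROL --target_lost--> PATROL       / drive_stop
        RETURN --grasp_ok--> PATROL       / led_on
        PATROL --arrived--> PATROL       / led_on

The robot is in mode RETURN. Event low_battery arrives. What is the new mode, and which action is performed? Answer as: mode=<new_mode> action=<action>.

mode=SEEK action=rotate

current mode = RETURN; filter table to that mode:
  (RETURN, low_battery) → (SEEK, rotate)  ← event matches
  (RETURN, obstacle) → (PATROL, rotate)
  (RETURN, arrived) → (PATROL, rotate)
  (RETURN, target_lost) → (PATROL, drive_stop)
  (RETURN, grasp_ok) → (PATROL, led_on)
event = low_battery selects (SEEK, rotate)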